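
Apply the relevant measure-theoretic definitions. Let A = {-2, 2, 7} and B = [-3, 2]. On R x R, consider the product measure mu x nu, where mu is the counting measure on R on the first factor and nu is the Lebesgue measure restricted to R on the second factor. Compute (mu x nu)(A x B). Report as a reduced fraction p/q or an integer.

For a measurable rectangle A x B, the product measure satisfies
  (mu x nu)(A x B) = mu(A) * nu(B).
  mu(A) = 3.
  nu(B) = 5.
  (mu x nu)(A x B) = 3 * 5 = 15.

15


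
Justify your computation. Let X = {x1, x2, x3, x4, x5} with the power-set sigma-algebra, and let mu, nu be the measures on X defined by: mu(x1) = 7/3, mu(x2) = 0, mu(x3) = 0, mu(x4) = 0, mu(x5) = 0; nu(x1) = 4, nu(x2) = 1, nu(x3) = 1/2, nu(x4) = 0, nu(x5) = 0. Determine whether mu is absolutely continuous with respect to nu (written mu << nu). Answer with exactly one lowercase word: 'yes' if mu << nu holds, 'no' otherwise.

mu << nu means: every nu-null measurable set is also mu-null; equivalently, for every atom x, if nu({x}) = 0 then mu({x}) = 0.
Checking each atom:
  x1: nu = 4 > 0 -> no constraint.
  x2: nu = 1 > 0 -> no constraint.
  x3: nu = 1/2 > 0 -> no constraint.
  x4: nu = 0, mu = 0 -> consistent with mu << nu.
  x5: nu = 0, mu = 0 -> consistent with mu << nu.
No atom violates the condition. Therefore mu << nu.

yes


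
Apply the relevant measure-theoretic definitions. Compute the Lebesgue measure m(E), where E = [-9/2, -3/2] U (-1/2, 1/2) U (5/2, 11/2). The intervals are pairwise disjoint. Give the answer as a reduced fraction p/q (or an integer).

For pairwise disjoint intervals, m(union_i I_i) = sum_i m(I_i),
and m is invariant under swapping open/closed endpoints (single points have measure 0).
So m(E) = sum_i (b_i - a_i).
  I_1 has length -3/2 - (-9/2) = 3.
  I_2 has length 1/2 - (-1/2) = 1.
  I_3 has length 11/2 - 5/2 = 3.
Summing:
  m(E) = 3 + 1 + 3 = 7.

7


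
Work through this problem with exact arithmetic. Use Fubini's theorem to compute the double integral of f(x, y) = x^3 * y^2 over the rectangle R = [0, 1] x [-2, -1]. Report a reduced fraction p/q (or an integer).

f(x, y) is a tensor product of a function of x and a function of y, and both factors are bounded continuous (hence Lebesgue integrable) on the rectangle, so Fubini's theorem applies:
  integral_R f d(m x m) = (integral_a1^b1 x^3 dx) * (integral_a2^b2 y^2 dy).
Inner integral in x: integral_{0}^{1} x^3 dx = (1^4 - 0^4)/4
  = 1/4.
Inner integral in y: integral_{-2}^{-1} y^2 dy = ((-1)^3 - (-2)^3)/3
  = 7/3.
Product: (1/4) * (7/3) = 7/12.

7/12


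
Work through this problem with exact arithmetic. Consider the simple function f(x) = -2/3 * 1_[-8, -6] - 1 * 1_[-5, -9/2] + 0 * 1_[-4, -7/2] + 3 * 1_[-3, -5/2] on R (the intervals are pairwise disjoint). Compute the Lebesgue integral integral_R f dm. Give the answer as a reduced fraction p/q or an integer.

For a simple function f = sum_i c_i * 1_{A_i} with disjoint A_i,
  integral f dm = sum_i c_i * m(A_i).
Lengths of the A_i:
  m(A_1) = -6 - (-8) = 2.
  m(A_2) = -9/2 - (-5) = 1/2.
  m(A_3) = -7/2 - (-4) = 1/2.
  m(A_4) = -5/2 - (-3) = 1/2.
Contributions c_i * m(A_i):
  (-2/3) * (2) = -4/3.
  (-1) * (1/2) = -1/2.
  (0) * (1/2) = 0.
  (3) * (1/2) = 3/2.
Total: -4/3 - 1/2 + 0 + 3/2 = -1/3.

-1/3


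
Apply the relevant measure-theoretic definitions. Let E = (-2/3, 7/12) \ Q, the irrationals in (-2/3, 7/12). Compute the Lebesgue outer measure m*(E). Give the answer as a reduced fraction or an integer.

The interval I = (-2/3, 7/12) has m(I) = 7/12 - (-2/3) = 5/4 (endpoints are measure-zero, so open/closed/half-open agree). Write I = (I cap Q) u (I \ Q). The rationals in I are countable, so m*(I cap Q) = 0 (cover each rational by intervals whose total length is arbitrarily small). By countable subadditivity m*(I) <= m*(I cap Q) + m*(I \ Q), hence m*(I \ Q) >= m(I) = 5/4. The reverse inequality m*(I \ Q) <= m*(I) = 5/4 is trivial since (I \ Q) is a subset of I. Therefore m*(I \ Q) = 5/4.

5/4


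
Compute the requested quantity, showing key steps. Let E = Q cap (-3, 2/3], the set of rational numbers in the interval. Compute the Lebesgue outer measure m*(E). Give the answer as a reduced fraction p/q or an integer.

The set Q cap (-3, 2/3] is countable (a subset of the countable set Q). Lebesgue outer measure of any countable set is 0: each singleton {q} has m*({q}) = 0, and by countable subadditivity m*(union_k {q_k}) <= sum_k m*({q_k}) = sum_k 0 = 0. The reverse inequality m*(E) >= 0 is automatic. So m*(Q cap (-3, 2/3]) = 0.

0


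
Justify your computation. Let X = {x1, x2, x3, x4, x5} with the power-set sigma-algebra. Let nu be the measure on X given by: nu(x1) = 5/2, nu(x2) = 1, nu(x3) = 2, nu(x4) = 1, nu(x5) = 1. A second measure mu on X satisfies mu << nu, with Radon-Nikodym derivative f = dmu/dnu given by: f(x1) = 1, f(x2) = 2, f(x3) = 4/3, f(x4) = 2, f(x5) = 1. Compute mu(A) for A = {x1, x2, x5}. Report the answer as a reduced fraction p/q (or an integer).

By the defining property of the Radon-Nikodym derivative, for every measurable set A,
  mu(A) = integral_A f dnu.
Since nu is a discrete measure concentrated on the atoms of X, the integral over A reduces to the sum
  mu(A) = sum_{x in A} f(x) * nu({x}).
Computing each term:
  x1: f(x1) * nu(x1) = 1 * 5/2 = 5/2.
  x2: f(x2) * nu(x2) = 2 * 1 = 2.
  x5: f(x5) * nu(x5) = 1 * 1 = 1.
Summing: mu(A) = 5/2 + 2 + 1 = 11/2.

11/2


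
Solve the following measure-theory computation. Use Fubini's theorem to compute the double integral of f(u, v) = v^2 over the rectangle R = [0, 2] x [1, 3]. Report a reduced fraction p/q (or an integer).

f(u, v) is a tensor product of a function of u and a function of v, and both factors are bounded continuous (hence Lebesgue integrable) on the rectangle, so Fubini's theorem applies:
  integral_R f d(m x m) = (integral_a1^b1 1 du) * (integral_a2^b2 v^2 dv).
Inner integral in u: integral_{0}^{2} 1 du = (2^1 - 0^1)/1
  = 2.
Inner integral in v: integral_{1}^{3} v^2 dv = (3^3 - 1^3)/3
  = 26/3.
Product: (2) * (26/3) = 52/3.

52/3


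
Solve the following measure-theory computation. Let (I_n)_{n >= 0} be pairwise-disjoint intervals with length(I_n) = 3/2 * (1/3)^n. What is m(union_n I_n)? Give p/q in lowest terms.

By countable additivity of the Lebesgue measure on pairwise disjoint measurable sets,
  m(union_{n >= 0} I_n) = sum_{n >= 0} m(I_n) = sum_{n >= 0} a * r^n,
  with a = 3/2 and r = 1/3.
Since 0 < r = 1/3 < 1, the geometric series converges:
  sum_{n >= 0} a * r^n = a / (1 - r).
  = 3/2 / (1 - 1/3)
  = 3/2 / (2/3)
  = 9/4.

9/4


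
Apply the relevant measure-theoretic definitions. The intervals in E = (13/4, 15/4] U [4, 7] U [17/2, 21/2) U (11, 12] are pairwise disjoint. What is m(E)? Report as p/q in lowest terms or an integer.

For pairwise disjoint intervals, m(union_i I_i) = sum_i m(I_i),
and m is invariant under swapping open/closed endpoints (single points have measure 0).
So m(E) = sum_i (b_i - a_i).
  I_1 has length 15/4 - 13/4 = 1/2.
  I_2 has length 7 - 4 = 3.
  I_3 has length 21/2 - 17/2 = 2.
  I_4 has length 12 - 11 = 1.
Summing:
  m(E) = 1/2 + 3 + 2 + 1 = 13/2.

13/2


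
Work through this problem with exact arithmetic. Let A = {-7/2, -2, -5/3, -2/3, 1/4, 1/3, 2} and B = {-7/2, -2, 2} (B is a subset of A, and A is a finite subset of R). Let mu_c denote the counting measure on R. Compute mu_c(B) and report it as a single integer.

Counting measure assigns mu_c(E) = |E| (number of elements) when E is finite.
B has 3 element(s), so mu_c(B) = 3.

3


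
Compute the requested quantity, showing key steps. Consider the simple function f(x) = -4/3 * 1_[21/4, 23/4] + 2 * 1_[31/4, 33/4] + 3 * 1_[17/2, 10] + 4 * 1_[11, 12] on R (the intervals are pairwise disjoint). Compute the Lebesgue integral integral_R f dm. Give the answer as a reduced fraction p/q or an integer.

For a simple function f = sum_i c_i * 1_{A_i} with disjoint A_i,
  integral f dm = sum_i c_i * m(A_i).
Lengths of the A_i:
  m(A_1) = 23/4 - 21/4 = 1/2.
  m(A_2) = 33/4 - 31/4 = 1/2.
  m(A_3) = 10 - 17/2 = 3/2.
  m(A_4) = 12 - 11 = 1.
Contributions c_i * m(A_i):
  (-4/3) * (1/2) = -2/3.
  (2) * (1/2) = 1.
  (3) * (3/2) = 9/2.
  (4) * (1) = 4.
Total: -2/3 + 1 + 9/2 + 4 = 53/6.

53/6


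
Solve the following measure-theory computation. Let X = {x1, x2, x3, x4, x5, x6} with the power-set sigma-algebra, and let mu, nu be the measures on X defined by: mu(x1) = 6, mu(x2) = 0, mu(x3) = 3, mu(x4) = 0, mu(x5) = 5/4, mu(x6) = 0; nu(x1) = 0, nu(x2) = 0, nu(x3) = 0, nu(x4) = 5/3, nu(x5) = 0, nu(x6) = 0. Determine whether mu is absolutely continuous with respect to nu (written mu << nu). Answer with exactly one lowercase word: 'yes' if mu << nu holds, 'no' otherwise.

mu << nu means: every nu-null measurable set is also mu-null; equivalently, for every atom x, if nu({x}) = 0 then mu({x}) = 0.
Checking each atom:
  x1: nu = 0, mu = 6 > 0 -> violates mu << nu.
  x2: nu = 0, mu = 0 -> consistent with mu << nu.
  x3: nu = 0, mu = 3 > 0 -> violates mu << nu.
  x4: nu = 5/3 > 0 -> no constraint.
  x5: nu = 0, mu = 5/4 > 0 -> violates mu << nu.
  x6: nu = 0, mu = 0 -> consistent with mu << nu.
The atom(s) x1, x3, x5 violate the condition (nu = 0 but mu > 0). Therefore mu is NOT absolutely continuous w.r.t. nu.

no


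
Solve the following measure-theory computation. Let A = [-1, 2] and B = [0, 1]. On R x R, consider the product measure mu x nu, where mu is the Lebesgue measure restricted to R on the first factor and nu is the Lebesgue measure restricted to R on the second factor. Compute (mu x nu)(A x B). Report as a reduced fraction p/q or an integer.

For a measurable rectangle A x B, the product measure satisfies
  (mu x nu)(A x B) = mu(A) * nu(B).
  mu(A) = 3.
  nu(B) = 1.
  (mu x nu)(A x B) = 3 * 1 = 3.

3


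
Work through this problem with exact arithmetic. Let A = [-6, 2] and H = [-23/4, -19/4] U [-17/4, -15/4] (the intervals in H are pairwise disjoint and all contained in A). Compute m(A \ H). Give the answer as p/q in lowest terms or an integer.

The ambient interval has length m(A) = 2 - (-6) = 8.
Since the holes are disjoint and sit inside A, by finite additivity
  m(H) = sum_i (b_i - a_i), and m(A \ H) = m(A) - m(H).
Computing the hole measures:
  m(H_1) = -19/4 - (-23/4) = 1.
  m(H_2) = -15/4 - (-17/4) = 1/2.
Summed: m(H) = 1 + 1/2 = 3/2.
So m(A \ H) = 8 - 3/2 = 13/2.

13/2


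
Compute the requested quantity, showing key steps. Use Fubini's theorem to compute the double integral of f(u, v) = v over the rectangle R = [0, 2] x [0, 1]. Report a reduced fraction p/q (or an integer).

f(u, v) is a tensor product of a function of u and a function of v, and both factors are bounded continuous (hence Lebesgue integrable) on the rectangle, so Fubini's theorem applies:
  integral_R f d(m x m) = (integral_a1^b1 1 du) * (integral_a2^b2 v dv).
Inner integral in u: integral_{0}^{2} 1 du = (2^1 - 0^1)/1
  = 2.
Inner integral in v: integral_{0}^{1} v dv = (1^2 - 0^2)/2
  = 1/2.
Product: (2) * (1/2) = 1.

1


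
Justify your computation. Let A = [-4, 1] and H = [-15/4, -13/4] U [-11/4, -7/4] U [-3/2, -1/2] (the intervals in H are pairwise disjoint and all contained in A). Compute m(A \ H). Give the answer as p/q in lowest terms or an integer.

The ambient interval has length m(A) = 1 - (-4) = 5.
Since the holes are disjoint and sit inside A, by finite additivity
  m(H) = sum_i (b_i - a_i), and m(A \ H) = m(A) - m(H).
Computing the hole measures:
  m(H_1) = -13/4 - (-15/4) = 1/2.
  m(H_2) = -7/4 - (-11/4) = 1.
  m(H_3) = -1/2 - (-3/2) = 1.
Summed: m(H) = 1/2 + 1 + 1 = 5/2.
So m(A \ H) = 5 - 5/2 = 5/2.

5/2


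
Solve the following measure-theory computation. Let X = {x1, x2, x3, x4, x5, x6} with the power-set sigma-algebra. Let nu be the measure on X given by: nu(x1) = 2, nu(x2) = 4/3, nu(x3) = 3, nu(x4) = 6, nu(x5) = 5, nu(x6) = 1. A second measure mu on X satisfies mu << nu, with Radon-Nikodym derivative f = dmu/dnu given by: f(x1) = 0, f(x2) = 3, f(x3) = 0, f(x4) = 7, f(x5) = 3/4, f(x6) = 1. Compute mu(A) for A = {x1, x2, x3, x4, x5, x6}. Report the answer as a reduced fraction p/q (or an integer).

By the defining property of the Radon-Nikodym derivative, for every measurable set A,
  mu(A) = integral_A f dnu.
Since nu is a discrete measure concentrated on the atoms of X, the integral over A reduces to the sum
  mu(A) = sum_{x in A} f(x) * nu({x}).
Computing each term:
  x1: f(x1) * nu(x1) = 0 * 2 = 0.
  x2: f(x2) * nu(x2) = 3 * 4/3 = 4.
  x3: f(x3) * nu(x3) = 0 * 3 = 0.
  x4: f(x4) * nu(x4) = 7 * 6 = 42.
  x5: f(x5) * nu(x5) = 3/4 * 5 = 15/4.
  x6: f(x6) * nu(x6) = 1 * 1 = 1.
Summing: mu(A) = 0 + 4 + 0 + 42 + 15/4 + 1 = 203/4.

203/4


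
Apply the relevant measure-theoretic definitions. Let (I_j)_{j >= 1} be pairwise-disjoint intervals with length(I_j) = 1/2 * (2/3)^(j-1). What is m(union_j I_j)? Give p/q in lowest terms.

By countable additivity of the Lebesgue measure on pairwise disjoint measurable sets,
  m(union_{j >= 1} I_j) = sum_{j >= 1} m(I_j) = sum_{j >= 1} a * r^(j-1),
  with a = 1/2 and r = 2/3.
Since 0 < r = 2/3 < 1, the geometric series converges:
  sum_{j >= 1} a * r^(j-1) = a / (1 - r).
  = 1/2 / (1 - 2/3)
  = 1/2 / (1/3)
  = 3/2.

3/2


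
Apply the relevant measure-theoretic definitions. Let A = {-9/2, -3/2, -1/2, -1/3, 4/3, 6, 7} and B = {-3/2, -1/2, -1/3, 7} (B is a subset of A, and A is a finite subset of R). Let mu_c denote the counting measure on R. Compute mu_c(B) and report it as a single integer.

Counting measure assigns mu_c(E) = |E| (number of elements) when E is finite.
B has 4 element(s), so mu_c(B) = 4.

4


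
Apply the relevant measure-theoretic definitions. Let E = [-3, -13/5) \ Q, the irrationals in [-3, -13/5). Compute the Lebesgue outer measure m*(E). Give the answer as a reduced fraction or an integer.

The interval I = [-3, -13/5) has m(I) = -13/5 - (-3) = 2/5 (endpoints are measure-zero, so open/closed/half-open agree). Write I = (I cap Q) u (I \ Q). The rationals in I are countable, so m*(I cap Q) = 0 (cover each rational by intervals whose total length is arbitrarily small). By countable subadditivity m*(I) <= m*(I cap Q) + m*(I \ Q), hence m*(I \ Q) >= m(I) = 2/5. The reverse inequality m*(I \ Q) <= m*(I) = 2/5 is trivial since (I \ Q) is a subset of I. Therefore m*(I \ Q) = 2/5.

2/5


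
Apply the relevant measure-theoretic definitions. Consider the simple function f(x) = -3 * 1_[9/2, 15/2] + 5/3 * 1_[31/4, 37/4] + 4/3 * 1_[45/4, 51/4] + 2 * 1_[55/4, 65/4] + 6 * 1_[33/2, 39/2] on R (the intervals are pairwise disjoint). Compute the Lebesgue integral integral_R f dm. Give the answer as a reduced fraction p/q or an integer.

For a simple function f = sum_i c_i * 1_{A_i} with disjoint A_i,
  integral f dm = sum_i c_i * m(A_i).
Lengths of the A_i:
  m(A_1) = 15/2 - 9/2 = 3.
  m(A_2) = 37/4 - 31/4 = 3/2.
  m(A_3) = 51/4 - 45/4 = 3/2.
  m(A_4) = 65/4 - 55/4 = 5/2.
  m(A_5) = 39/2 - 33/2 = 3.
Contributions c_i * m(A_i):
  (-3) * (3) = -9.
  (5/3) * (3/2) = 5/2.
  (4/3) * (3/2) = 2.
  (2) * (5/2) = 5.
  (6) * (3) = 18.
Total: -9 + 5/2 + 2 + 5 + 18 = 37/2.

37/2


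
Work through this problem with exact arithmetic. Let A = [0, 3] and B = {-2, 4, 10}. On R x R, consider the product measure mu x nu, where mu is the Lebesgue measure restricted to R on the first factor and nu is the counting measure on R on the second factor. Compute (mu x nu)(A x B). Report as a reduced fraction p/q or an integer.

For a measurable rectangle A x B, the product measure satisfies
  (mu x nu)(A x B) = mu(A) * nu(B).
  mu(A) = 3.
  nu(B) = 3.
  (mu x nu)(A x B) = 3 * 3 = 9.

9


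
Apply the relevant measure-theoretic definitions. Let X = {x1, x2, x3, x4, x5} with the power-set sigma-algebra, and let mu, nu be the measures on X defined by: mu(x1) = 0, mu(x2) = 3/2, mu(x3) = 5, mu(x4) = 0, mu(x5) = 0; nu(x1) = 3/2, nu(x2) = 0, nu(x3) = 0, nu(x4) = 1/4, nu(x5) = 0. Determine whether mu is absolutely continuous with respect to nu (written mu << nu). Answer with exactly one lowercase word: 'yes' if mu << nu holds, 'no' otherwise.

mu << nu means: every nu-null measurable set is also mu-null; equivalently, for every atom x, if nu({x}) = 0 then mu({x}) = 0.
Checking each atom:
  x1: nu = 3/2 > 0 -> no constraint.
  x2: nu = 0, mu = 3/2 > 0 -> violates mu << nu.
  x3: nu = 0, mu = 5 > 0 -> violates mu << nu.
  x4: nu = 1/4 > 0 -> no constraint.
  x5: nu = 0, mu = 0 -> consistent with mu << nu.
The atom(s) x2, x3 violate the condition (nu = 0 but mu > 0). Therefore mu is NOT absolutely continuous w.r.t. nu.

no


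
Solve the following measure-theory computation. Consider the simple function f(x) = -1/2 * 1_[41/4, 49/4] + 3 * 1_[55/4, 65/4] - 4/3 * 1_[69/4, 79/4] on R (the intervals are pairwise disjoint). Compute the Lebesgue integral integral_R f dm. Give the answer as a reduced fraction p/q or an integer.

For a simple function f = sum_i c_i * 1_{A_i} with disjoint A_i,
  integral f dm = sum_i c_i * m(A_i).
Lengths of the A_i:
  m(A_1) = 49/4 - 41/4 = 2.
  m(A_2) = 65/4 - 55/4 = 5/2.
  m(A_3) = 79/4 - 69/4 = 5/2.
Contributions c_i * m(A_i):
  (-1/2) * (2) = -1.
  (3) * (5/2) = 15/2.
  (-4/3) * (5/2) = -10/3.
Total: -1 + 15/2 - 10/3 = 19/6.

19/6


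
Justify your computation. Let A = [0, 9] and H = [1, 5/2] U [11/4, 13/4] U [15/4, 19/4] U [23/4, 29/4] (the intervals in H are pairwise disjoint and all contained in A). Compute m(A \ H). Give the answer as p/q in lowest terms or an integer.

The ambient interval has length m(A) = 9 - 0 = 9.
Since the holes are disjoint and sit inside A, by finite additivity
  m(H) = sum_i (b_i - a_i), and m(A \ H) = m(A) - m(H).
Computing the hole measures:
  m(H_1) = 5/2 - 1 = 3/2.
  m(H_2) = 13/4 - 11/4 = 1/2.
  m(H_3) = 19/4 - 15/4 = 1.
  m(H_4) = 29/4 - 23/4 = 3/2.
Summed: m(H) = 3/2 + 1/2 + 1 + 3/2 = 9/2.
So m(A \ H) = 9 - 9/2 = 9/2.

9/2


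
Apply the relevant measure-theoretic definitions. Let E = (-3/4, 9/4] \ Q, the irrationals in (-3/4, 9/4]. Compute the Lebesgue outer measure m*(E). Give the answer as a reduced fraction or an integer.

The interval I = (-3/4, 9/4] has m(I) = 9/4 - (-3/4) = 3 (endpoints are measure-zero, so open/closed/half-open agree). Write I = (I cap Q) u (I \ Q). The rationals in I are countable, so m*(I cap Q) = 0 (cover each rational by intervals whose total length is arbitrarily small). By countable subadditivity m*(I) <= m*(I cap Q) + m*(I \ Q), hence m*(I \ Q) >= m(I) = 3. The reverse inequality m*(I \ Q) <= m*(I) = 3 is trivial since (I \ Q) is a subset of I. Therefore m*(I \ Q) = 3.

3


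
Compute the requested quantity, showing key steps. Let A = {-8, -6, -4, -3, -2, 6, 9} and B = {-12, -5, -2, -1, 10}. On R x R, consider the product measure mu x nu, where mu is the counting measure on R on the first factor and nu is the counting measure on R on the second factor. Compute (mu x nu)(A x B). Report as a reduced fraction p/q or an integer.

For a measurable rectangle A x B, the product measure satisfies
  (mu x nu)(A x B) = mu(A) * nu(B).
  mu(A) = 7.
  nu(B) = 5.
  (mu x nu)(A x B) = 7 * 5 = 35.

35


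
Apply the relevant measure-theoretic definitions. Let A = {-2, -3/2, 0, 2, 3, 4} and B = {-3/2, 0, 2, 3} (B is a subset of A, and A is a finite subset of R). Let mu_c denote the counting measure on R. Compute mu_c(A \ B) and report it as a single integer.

Counting measure assigns mu_c(E) = |E| (number of elements) when E is finite. For B subset A, A \ B is the set of elements of A not in B, so |A \ B| = |A| - |B|.
|A| = 6, |B| = 4, so mu_c(A \ B) = 6 - 4 = 2.

2


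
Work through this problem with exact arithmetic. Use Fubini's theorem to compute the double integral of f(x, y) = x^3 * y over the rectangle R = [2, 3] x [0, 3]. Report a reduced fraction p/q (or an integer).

f(x, y) is a tensor product of a function of x and a function of y, and both factors are bounded continuous (hence Lebesgue integrable) on the rectangle, so Fubini's theorem applies:
  integral_R f d(m x m) = (integral_a1^b1 x^3 dx) * (integral_a2^b2 y dy).
Inner integral in x: integral_{2}^{3} x^3 dx = (3^4 - 2^4)/4
  = 65/4.
Inner integral in y: integral_{0}^{3} y dy = (3^2 - 0^2)/2
  = 9/2.
Product: (65/4) * (9/2) = 585/8.

585/8


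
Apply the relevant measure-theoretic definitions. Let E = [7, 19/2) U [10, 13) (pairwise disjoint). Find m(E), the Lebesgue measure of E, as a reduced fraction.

For pairwise disjoint intervals, m(union_i I_i) = sum_i m(I_i),
and m is invariant under swapping open/closed endpoints (single points have measure 0).
So m(E) = sum_i (b_i - a_i).
  I_1 has length 19/2 - 7 = 5/2.
  I_2 has length 13 - 10 = 3.
Summing:
  m(E) = 5/2 + 3 = 11/2.

11/2


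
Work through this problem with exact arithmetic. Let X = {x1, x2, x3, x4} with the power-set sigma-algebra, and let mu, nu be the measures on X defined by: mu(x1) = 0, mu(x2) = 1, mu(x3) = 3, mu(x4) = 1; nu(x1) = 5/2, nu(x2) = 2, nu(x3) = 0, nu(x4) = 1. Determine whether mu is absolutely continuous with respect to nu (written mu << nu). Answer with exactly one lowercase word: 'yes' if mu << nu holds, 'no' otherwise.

mu << nu means: every nu-null measurable set is also mu-null; equivalently, for every atom x, if nu({x}) = 0 then mu({x}) = 0.
Checking each atom:
  x1: nu = 5/2 > 0 -> no constraint.
  x2: nu = 2 > 0 -> no constraint.
  x3: nu = 0, mu = 3 > 0 -> violates mu << nu.
  x4: nu = 1 > 0 -> no constraint.
The atom(s) x3 violate the condition (nu = 0 but mu > 0). Therefore mu is NOT absolutely continuous w.r.t. nu.

no


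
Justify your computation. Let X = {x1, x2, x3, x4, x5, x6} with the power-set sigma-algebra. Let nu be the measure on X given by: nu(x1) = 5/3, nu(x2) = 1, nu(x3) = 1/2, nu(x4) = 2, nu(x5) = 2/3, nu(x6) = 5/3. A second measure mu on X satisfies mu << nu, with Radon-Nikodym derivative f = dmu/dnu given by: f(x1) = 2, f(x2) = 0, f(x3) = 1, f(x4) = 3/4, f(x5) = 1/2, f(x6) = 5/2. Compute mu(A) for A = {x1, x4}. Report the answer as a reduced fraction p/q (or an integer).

By the defining property of the Radon-Nikodym derivative, for every measurable set A,
  mu(A) = integral_A f dnu.
Since nu is a discrete measure concentrated on the atoms of X, the integral over A reduces to the sum
  mu(A) = sum_{x in A} f(x) * nu({x}).
Computing each term:
  x1: f(x1) * nu(x1) = 2 * 5/3 = 10/3.
  x4: f(x4) * nu(x4) = 3/4 * 2 = 3/2.
Summing: mu(A) = 10/3 + 3/2 = 29/6.

29/6


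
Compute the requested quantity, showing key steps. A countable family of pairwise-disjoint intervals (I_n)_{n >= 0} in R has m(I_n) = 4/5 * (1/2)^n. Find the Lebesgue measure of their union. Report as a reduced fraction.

By countable additivity of the Lebesgue measure on pairwise disjoint measurable sets,
  m(union_{n >= 0} I_n) = sum_{n >= 0} m(I_n) = sum_{n >= 0} a * r^n,
  with a = 4/5 and r = 1/2.
Since 0 < r = 1/2 < 1, the geometric series converges:
  sum_{n >= 0} a * r^n = a / (1 - r).
  = 4/5 / (1 - 1/2)
  = 4/5 / (1/2)
  = 8/5.

8/5


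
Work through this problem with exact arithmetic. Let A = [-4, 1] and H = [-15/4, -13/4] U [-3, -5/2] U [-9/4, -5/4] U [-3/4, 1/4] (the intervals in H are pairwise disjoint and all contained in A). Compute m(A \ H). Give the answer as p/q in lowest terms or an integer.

The ambient interval has length m(A) = 1 - (-4) = 5.
Since the holes are disjoint and sit inside A, by finite additivity
  m(H) = sum_i (b_i - a_i), and m(A \ H) = m(A) - m(H).
Computing the hole measures:
  m(H_1) = -13/4 - (-15/4) = 1/2.
  m(H_2) = -5/2 - (-3) = 1/2.
  m(H_3) = -5/4 - (-9/4) = 1.
  m(H_4) = 1/4 - (-3/4) = 1.
Summed: m(H) = 1/2 + 1/2 + 1 + 1 = 3.
So m(A \ H) = 5 - 3 = 2.

2


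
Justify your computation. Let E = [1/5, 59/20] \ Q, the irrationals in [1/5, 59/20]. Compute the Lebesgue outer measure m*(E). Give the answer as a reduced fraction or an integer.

The interval I = [1/5, 59/20] has m(I) = 59/20 - 1/5 = 11/4 (endpoints are measure-zero, so open/closed/half-open agree). Write I = (I cap Q) u (I \ Q). The rationals in I are countable, so m*(I cap Q) = 0 (cover each rational by intervals whose total length is arbitrarily small). By countable subadditivity m*(I) <= m*(I cap Q) + m*(I \ Q), hence m*(I \ Q) >= m(I) = 11/4. The reverse inequality m*(I \ Q) <= m*(I) = 11/4 is trivial since (I \ Q) is a subset of I. Therefore m*(I \ Q) = 11/4.

11/4


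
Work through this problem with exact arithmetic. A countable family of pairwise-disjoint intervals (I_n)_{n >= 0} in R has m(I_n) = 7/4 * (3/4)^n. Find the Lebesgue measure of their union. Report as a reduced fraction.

By countable additivity of the Lebesgue measure on pairwise disjoint measurable sets,
  m(union_{n >= 0} I_n) = sum_{n >= 0} m(I_n) = sum_{n >= 0} a * r^n,
  with a = 7/4 and r = 3/4.
Since 0 < r = 3/4 < 1, the geometric series converges:
  sum_{n >= 0} a * r^n = a / (1 - r).
  = 7/4 / (1 - 3/4)
  = 7/4 / (1/4)
  = 7.

7


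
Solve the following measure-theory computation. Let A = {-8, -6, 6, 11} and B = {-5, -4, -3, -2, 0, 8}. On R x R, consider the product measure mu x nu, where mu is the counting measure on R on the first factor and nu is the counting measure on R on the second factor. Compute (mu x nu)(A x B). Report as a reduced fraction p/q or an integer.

For a measurable rectangle A x B, the product measure satisfies
  (mu x nu)(A x B) = mu(A) * nu(B).
  mu(A) = 4.
  nu(B) = 6.
  (mu x nu)(A x B) = 4 * 6 = 24.

24


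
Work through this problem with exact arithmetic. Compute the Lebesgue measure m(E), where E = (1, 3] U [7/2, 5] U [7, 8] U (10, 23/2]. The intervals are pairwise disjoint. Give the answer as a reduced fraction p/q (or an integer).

For pairwise disjoint intervals, m(union_i I_i) = sum_i m(I_i),
and m is invariant under swapping open/closed endpoints (single points have measure 0).
So m(E) = sum_i (b_i - a_i).
  I_1 has length 3 - 1 = 2.
  I_2 has length 5 - 7/2 = 3/2.
  I_3 has length 8 - 7 = 1.
  I_4 has length 23/2 - 10 = 3/2.
Summing:
  m(E) = 2 + 3/2 + 1 + 3/2 = 6.

6


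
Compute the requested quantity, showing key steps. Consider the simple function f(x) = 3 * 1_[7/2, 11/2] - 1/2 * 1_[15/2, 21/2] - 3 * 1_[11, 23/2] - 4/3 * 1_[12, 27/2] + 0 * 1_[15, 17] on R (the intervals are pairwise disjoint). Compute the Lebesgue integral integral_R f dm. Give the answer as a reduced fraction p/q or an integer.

For a simple function f = sum_i c_i * 1_{A_i} with disjoint A_i,
  integral f dm = sum_i c_i * m(A_i).
Lengths of the A_i:
  m(A_1) = 11/2 - 7/2 = 2.
  m(A_2) = 21/2 - 15/2 = 3.
  m(A_3) = 23/2 - 11 = 1/2.
  m(A_4) = 27/2 - 12 = 3/2.
  m(A_5) = 17 - 15 = 2.
Contributions c_i * m(A_i):
  (3) * (2) = 6.
  (-1/2) * (3) = -3/2.
  (-3) * (1/2) = -3/2.
  (-4/3) * (3/2) = -2.
  (0) * (2) = 0.
Total: 6 - 3/2 - 3/2 - 2 + 0 = 1.

1


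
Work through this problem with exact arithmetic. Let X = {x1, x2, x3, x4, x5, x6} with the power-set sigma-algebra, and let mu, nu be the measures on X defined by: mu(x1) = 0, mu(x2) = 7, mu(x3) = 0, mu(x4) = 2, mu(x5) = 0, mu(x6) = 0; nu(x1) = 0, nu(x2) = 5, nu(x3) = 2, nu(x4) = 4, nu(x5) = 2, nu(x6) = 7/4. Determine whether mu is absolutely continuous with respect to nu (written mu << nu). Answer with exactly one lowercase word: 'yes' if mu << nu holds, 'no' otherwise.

mu << nu means: every nu-null measurable set is also mu-null; equivalently, for every atom x, if nu({x}) = 0 then mu({x}) = 0.
Checking each atom:
  x1: nu = 0, mu = 0 -> consistent with mu << nu.
  x2: nu = 5 > 0 -> no constraint.
  x3: nu = 2 > 0 -> no constraint.
  x4: nu = 4 > 0 -> no constraint.
  x5: nu = 2 > 0 -> no constraint.
  x6: nu = 7/4 > 0 -> no constraint.
No atom violates the condition. Therefore mu << nu.

yes


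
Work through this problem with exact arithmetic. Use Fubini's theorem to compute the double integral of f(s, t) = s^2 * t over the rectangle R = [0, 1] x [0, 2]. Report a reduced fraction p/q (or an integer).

f(s, t) is a tensor product of a function of s and a function of t, and both factors are bounded continuous (hence Lebesgue integrable) on the rectangle, so Fubini's theorem applies:
  integral_R f d(m x m) = (integral_a1^b1 s^2 ds) * (integral_a2^b2 t dt).
Inner integral in s: integral_{0}^{1} s^2 ds = (1^3 - 0^3)/3
  = 1/3.
Inner integral in t: integral_{0}^{2} t dt = (2^2 - 0^2)/2
  = 2.
Product: (1/3) * (2) = 2/3.

2/3


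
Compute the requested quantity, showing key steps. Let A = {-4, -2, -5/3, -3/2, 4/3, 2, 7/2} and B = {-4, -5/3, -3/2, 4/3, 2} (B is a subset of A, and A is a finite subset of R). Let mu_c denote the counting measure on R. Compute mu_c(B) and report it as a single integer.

Counting measure assigns mu_c(E) = |E| (number of elements) when E is finite.
B has 5 element(s), so mu_c(B) = 5.

5


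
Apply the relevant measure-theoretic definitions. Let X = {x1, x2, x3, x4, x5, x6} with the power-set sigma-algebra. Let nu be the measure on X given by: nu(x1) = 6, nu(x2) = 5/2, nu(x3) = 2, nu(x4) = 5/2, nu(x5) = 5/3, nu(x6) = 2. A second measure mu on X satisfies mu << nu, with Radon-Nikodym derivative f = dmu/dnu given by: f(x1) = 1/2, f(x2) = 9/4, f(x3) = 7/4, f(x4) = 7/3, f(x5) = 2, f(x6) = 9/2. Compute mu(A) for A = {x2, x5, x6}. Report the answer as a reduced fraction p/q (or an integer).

By the defining property of the Radon-Nikodym derivative, for every measurable set A,
  mu(A) = integral_A f dnu.
Since nu is a discrete measure concentrated on the atoms of X, the integral over A reduces to the sum
  mu(A) = sum_{x in A} f(x) * nu({x}).
Computing each term:
  x2: f(x2) * nu(x2) = 9/4 * 5/2 = 45/8.
  x5: f(x5) * nu(x5) = 2 * 5/3 = 10/3.
  x6: f(x6) * nu(x6) = 9/2 * 2 = 9.
Summing: mu(A) = 45/8 + 10/3 + 9 = 431/24.

431/24


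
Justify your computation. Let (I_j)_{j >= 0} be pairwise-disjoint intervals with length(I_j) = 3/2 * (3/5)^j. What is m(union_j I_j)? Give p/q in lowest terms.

By countable additivity of the Lebesgue measure on pairwise disjoint measurable sets,
  m(union_{j >= 0} I_j) = sum_{j >= 0} m(I_j) = sum_{j >= 0} a * r^j,
  with a = 3/2 and r = 3/5.
Since 0 < r = 3/5 < 1, the geometric series converges:
  sum_{j >= 0} a * r^j = a / (1 - r).
  = 3/2 / (1 - 3/5)
  = 3/2 / (2/5)
  = 15/4.

15/4


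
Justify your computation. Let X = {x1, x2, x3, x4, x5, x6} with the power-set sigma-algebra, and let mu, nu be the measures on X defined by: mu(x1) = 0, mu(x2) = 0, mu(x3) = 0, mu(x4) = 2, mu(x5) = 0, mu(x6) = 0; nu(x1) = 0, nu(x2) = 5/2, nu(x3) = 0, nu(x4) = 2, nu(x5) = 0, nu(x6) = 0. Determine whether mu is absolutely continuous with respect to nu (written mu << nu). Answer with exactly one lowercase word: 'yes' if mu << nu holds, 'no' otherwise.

mu << nu means: every nu-null measurable set is also mu-null; equivalently, for every atom x, if nu({x}) = 0 then mu({x}) = 0.
Checking each atom:
  x1: nu = 0, mu = 0 -> consistent with mu << nu.
  x2: nu = 5/2 > 0 -> no constraint.
  x3: nu = 0, mu = 0 -> consistent with mu << nu.
  x4: nu = 2 > 0 -> no constraint.
  x5: nu = 0, mu = 0 -> consistent with mu << nu.
  x6: nu = 0, mu = 0 -> consistent with mu << nu.
No atom violates the condition. Therefore mu << nu.

yes


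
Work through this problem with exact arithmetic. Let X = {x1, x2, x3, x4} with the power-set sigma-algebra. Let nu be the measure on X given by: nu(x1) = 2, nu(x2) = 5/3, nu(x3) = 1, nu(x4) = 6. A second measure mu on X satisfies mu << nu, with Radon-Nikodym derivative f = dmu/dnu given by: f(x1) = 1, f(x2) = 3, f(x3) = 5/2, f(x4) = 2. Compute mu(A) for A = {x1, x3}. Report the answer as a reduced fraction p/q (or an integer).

By the defining property of the Radon-Nikodym derivative, for every measurable set A,
  mu(A) = integral_A f dnu.
Since nu is a discrete measure concentrated on the atoms of X, the integral over A reduces to the sum
  mu(A) = sum_{x in A} f(x) * nu({x}).
Computing each term:
  x1: f(x1) * nu(x1) = 1 * 2 = 2.
  x3: f(x3) * nu(x3) = 5/2 * 1 = 5/2.
Summing: mu(A) = 2 + 5/2 = 9/2.

9/2


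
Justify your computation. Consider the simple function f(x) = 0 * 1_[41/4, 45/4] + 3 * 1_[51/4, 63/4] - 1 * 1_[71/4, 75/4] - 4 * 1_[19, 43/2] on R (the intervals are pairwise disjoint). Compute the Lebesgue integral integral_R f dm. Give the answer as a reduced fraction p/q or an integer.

For a simple function f = sum_i c_i * 1_{A_i} with disjoint A_i,
  integral f dm = sum_i c_i * m(A_i).
Lengths of the A_i:
  m(A_1) = 45/4 - 41/4 = 1.
  m(A_2) = 63/4 - 51/4 = 3.
  m(A_3) = 75/4 - 71/4 = 1.
  m(A_4) = 43/2 - 19 = 5/2.
Contributions c_i * m(A_i):
  (0) * (1) = 0.
  (3) * (3) = 9.
  (-1) * (1) = -1.
  (-4) * (5/2) = -10.
Total: 0 + 9 - 1 - 10 = -2.

-2


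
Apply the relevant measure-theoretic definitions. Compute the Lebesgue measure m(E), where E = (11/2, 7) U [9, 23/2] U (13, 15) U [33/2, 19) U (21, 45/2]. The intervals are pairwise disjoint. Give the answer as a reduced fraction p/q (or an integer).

For pairwise disjoint intervals, m(union_i I_i) = sum_i m(I_i),
and m is invariant under swapping open/closed endpoints (single points have measure 0).
So m(E) = sum_i (b_i - a_i).
  I_1 has length 7 - 11/2 = 3/2.
  I_2 has length 23/2 - 9 = 5/2.
  I_3 has length 15 - 13 = 2.
  I_4 has length 19 - 33/2 = 5/2.
  I_5 has length 45/2 - 21 = 3/2.
Summing:
  m(E) = 3/2 + 5/2 + 2 + 5/2 + 3/2 = 10.

10


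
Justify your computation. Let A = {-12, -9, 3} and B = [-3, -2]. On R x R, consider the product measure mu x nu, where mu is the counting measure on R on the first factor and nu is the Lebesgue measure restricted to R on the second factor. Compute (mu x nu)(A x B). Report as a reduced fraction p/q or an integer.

For a measurable rectangle A x B, the product measure satisfies
  (mu x nu)(A x B) = mu(A) * nu(B).
  mu(A) = 3.
  nu(B) = 1.
  (mu x nu)(A x B) = 3 * 1 = 3.

3


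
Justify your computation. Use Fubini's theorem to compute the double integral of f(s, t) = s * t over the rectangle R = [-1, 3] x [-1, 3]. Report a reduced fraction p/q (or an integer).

f(s, t) is a tensor product of a function of s and a function of t, and both factors are bounded continuous (hence Lebesgue integrable) on the rectangle, so Fubini's theorem applies:
  integral_R f d(m x m) = (integral_a1^b1 s ds) * (integral_a2^b2 t dt).
Inner integral in s: integral_{-1}^{3} s ds = (3^2 - (-1)^2)/2
  = 4.
Inner integral in t: integral_{-1}^{3} t dt = (3^2 - (-1)^2)/2
  = 4.
Product: (4) * (4) = 16.

16


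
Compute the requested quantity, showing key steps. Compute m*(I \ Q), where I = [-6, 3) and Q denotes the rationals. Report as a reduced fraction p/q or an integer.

The interval I = [-6, 3) has m(I) = 3 - (-6) = 9 (endpoints are measure-zero, so open/closed/half-open agree). Write I = (I cap Q) u (I \ Q). The rationals in I are countable, so m*(I cap Q) = 0 (cover each rational by intervals whose total length is arbitrarily small). By countable subadditivity m*(I) <= m*(I cap Q) + m*(I \ Q), hence m*(I \ Q) >= m(I) = 9. The reverse inequality m*(I \ Q) <= m*(I) = 9 is trivial since (I \ Q) is a subset of I. Therefore m*(I \ Q) = 9.

9


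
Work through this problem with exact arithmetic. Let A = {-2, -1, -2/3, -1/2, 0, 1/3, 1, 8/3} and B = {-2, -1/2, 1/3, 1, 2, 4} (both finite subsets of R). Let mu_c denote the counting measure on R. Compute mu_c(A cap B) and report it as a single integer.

Counting measure on a finite set equals cardinality. mu_c(A cap B) = |A cap B| (elements appearing in both).
Enumerating the elements of A that also lie in B gives 4 element(s).
So mu_c(A cap B) = 4.

4


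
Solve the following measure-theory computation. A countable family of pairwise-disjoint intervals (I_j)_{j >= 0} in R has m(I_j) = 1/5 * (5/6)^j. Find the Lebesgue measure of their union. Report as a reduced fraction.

By countable additivity of the Lebesgue measure on pairwise disjoint measurable sets,
  m(union_{j >= 0} I_j) = sum_{j >= 0} m(I_j) = sum_{j >= 0} a * r^j,
  with a = 1/5 and r = 5/6.
Since 0 < r = 5/6 < 1, the geometric series converges:
  sum_{j >= 0} a * r^j = a / (1 - r).
  = 1/5 / (1 - 5/6)
  = 1/5 / (1/6)
  = 6/5.

6/5


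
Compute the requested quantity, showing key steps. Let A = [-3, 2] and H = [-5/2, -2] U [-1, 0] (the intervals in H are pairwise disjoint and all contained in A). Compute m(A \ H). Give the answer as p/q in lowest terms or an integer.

The ambient interval has length m(A) = 2 - (-3) = 5.
Since the holes are disjoint and sit inside A, by finite additivity
  m(H) = sum_i (b_i - a_i), and m(A \ H) = m(A) - m(H).
Computing the hole measures:
  m(H_1) = -2 - (-5/2) = 1/2.
  m(H_2) = 0 - (-1) = 1.
Summed: m(H) = 1/2 + 1 = 3/2.
So m(A \ H) = 5 - 3/2 = 7/2.

7/2


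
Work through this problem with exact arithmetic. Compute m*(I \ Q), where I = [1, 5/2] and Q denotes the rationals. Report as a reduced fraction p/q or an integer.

The interval I = [1, 5/2] has m(I) = 5/2 - 1 = 3/2 (endpoints are measure-zero, so open/closed/half-open agree). Write I = (I cap Q) u (I \ Q). The rationals in I are countable, so m*(I cap Q) = 0 (cover each rational by intervals whose total length is arbitrarily small). By countable subadditivity m*(I) <= m*(I cap Q) + m*(I \ Q), hence m*(I \ Q) >= m(I) = 3/2. The reverse inequality m*(I \ Q) <= m*(I) = 3/2 is trivial since (I \ Q) is a subset of I. Therefore m*(I \ Q) = 3/2.

3/2


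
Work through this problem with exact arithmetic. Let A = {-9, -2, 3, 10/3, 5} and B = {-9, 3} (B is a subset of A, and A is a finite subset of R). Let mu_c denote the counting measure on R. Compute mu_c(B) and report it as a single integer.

Counting measure assigns mu_c(E) = |E| (number of elements) when E is finite.
B has 2 element(s), so mu_c(B) = 2.

2


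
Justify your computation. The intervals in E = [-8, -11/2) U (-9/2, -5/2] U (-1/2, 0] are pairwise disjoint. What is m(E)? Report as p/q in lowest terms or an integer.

For pairwise disjoint intervals, m(union_i I_i) = sum_i m(I_i),
and m is invariant under swapping open/closed endpoints (single points have measure 0).
So m(E) = sum_i (b_i - a_i).
  I_1 has length -11/2 - (-8) = 5/2.
  I_2 has length -5/2 - (-9/2) = 2.
  I_3 has length 0 - (-1/2) = 1/2.
Summing:
  m(E) = 5/2 + 2 + 1/2 = 5.

5


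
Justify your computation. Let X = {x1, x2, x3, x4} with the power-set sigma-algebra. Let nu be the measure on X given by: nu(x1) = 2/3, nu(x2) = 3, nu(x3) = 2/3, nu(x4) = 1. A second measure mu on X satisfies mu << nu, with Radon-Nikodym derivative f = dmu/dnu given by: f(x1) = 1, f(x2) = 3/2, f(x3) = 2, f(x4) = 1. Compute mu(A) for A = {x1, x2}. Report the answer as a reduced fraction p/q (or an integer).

By the defining property of the Radon-Nikodym derivative, for every measurable set A,
  mu(A) = integral_A f dnu.
Since nu is a discrete measure concentrated on the atoms of X, the integral over A reduces to the sum
  mu(A) = sum_{x in A} f(x) * nu({x}).
Computing each term:
  x1: f(x1) * nu(x1) = 1 * 2/3 = 2/3.
  x2: f(x2) * nu(x2) = 3/2 * 3 = 9/2.
Summing: mu(A) = 2/3 + 9/2 = 31/6.

31/6


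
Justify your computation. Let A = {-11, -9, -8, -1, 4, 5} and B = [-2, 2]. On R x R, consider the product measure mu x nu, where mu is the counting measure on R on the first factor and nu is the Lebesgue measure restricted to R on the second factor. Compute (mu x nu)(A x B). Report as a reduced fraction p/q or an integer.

For a measurable rectangle A x B, the product measure satisfies
  (mu x nu)(A x B) = mu(A) * nu(B).
  mu(A) = 6.
  nu(B) = 4.
  (mu x nu)(A x B) = 6 * 4 = 24.

24


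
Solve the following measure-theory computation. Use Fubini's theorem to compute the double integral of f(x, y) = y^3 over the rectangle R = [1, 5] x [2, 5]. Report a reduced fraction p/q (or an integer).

f(x, y) is a tensor product of a function of x and a function of y, and both factors are bounded continuous (hence Lebesgue integrable) on the rectangle, so Fubini's theorem applies:
  integral_R f d(m x m) = (integral_a1^b1 1 dx) * (integral_a2^b2 y^3 dy).
Inner integral in x: integral_{1}^{5} 1 dx = (5^1 - 1^1)/1
  = 4.
Inner integral in y: integral_{2}^{5} y^3 dy = (5^4 - 2^4)/4
  = 609/4.
Product: (4) * (609/4) = 609.

609


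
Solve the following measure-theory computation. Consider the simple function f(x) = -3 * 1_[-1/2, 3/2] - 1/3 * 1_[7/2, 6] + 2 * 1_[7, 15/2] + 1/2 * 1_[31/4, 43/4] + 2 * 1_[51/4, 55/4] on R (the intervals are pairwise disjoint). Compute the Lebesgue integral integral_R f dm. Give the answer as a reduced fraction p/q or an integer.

For a simple function f = sum_i c_i * 1_{A_i} with disjoint A_i,
  integral f dm = sum_i c_i * m(A_i).
Lengths of the A_i:
  m(A_1) = 3/2 - (-1/2) = 2.
  m(A_2) = 6 - 7/2 = 5/2.
  m(A_3) = 15/2 - 7 = 1/2.
  m(A_4) = 43/4 - 31/4 = 3.
  m(A_5) = 55/4 - 51/4 = 1.
Contributions c_i * m(A_i):
  (-3) * (2) = -6.
  (-1/3) * (5/2) = -5/6.
  (2) * (1/2) = 1.
  (1/2) * (3) = 3/2.
  (2) * (1) = 2.
Total: -6 - 5/6 + 1 + 3/2 + 2 = -7/3.

-7/3
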